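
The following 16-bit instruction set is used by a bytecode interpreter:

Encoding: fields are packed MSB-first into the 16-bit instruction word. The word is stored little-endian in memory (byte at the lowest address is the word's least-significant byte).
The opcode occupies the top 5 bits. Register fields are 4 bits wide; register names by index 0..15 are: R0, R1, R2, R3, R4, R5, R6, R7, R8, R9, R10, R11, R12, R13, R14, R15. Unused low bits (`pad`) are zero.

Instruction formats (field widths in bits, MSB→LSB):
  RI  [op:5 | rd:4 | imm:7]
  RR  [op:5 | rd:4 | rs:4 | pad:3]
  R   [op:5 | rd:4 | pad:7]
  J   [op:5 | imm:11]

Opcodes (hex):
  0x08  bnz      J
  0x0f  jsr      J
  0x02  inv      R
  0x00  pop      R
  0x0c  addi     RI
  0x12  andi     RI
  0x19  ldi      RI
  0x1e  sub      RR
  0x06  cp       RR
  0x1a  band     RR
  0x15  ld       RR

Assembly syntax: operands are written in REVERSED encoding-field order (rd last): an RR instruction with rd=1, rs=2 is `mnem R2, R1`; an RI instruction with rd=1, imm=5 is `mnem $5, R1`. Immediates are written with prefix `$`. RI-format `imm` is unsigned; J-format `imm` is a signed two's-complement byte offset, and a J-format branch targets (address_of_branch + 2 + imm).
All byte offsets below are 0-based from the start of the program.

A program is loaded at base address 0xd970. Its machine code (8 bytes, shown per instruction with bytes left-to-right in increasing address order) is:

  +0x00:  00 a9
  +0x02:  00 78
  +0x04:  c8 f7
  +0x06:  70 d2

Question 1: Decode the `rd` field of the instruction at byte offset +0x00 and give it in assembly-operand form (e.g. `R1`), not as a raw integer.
R2

+0x00: 00 a9 ⇒ word 0xa900 (little)
  top 5b → 0x15 → ld [RR]
  rd: (w>>7)&0xf=0x2 → R2
  rs: (w>>3)&0xf=0x0 → R0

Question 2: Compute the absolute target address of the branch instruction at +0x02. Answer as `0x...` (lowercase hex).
0xd974

off 0x02: read 00 78 as little → 0x7800
  op=0x7800>>11=0xf ⇒ jsr (J)
  imm: (w>>0)&0x7ff=0x0 → $0
  target = base 0xd970 + off 0x02 + 2 + imm 0 = 0xd974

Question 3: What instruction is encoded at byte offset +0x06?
[06] 70 d2 → 0xd270
  op=0xd270>>11=0x1a ⇒ band (RR)
  [10:7] rd=4 = R4
  [6:3] rs=14 = R14

band R14, R4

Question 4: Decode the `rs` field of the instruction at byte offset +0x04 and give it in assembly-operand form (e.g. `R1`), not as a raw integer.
R9

[04] c8 f7 → 0xf7c8
  op=0xf7c8>>11=0x1e ⇒ sub (RR)
  rd: (w>>7)&0xf=0xf → R15
  rs: (w>>3)&0xf=0x9 → R9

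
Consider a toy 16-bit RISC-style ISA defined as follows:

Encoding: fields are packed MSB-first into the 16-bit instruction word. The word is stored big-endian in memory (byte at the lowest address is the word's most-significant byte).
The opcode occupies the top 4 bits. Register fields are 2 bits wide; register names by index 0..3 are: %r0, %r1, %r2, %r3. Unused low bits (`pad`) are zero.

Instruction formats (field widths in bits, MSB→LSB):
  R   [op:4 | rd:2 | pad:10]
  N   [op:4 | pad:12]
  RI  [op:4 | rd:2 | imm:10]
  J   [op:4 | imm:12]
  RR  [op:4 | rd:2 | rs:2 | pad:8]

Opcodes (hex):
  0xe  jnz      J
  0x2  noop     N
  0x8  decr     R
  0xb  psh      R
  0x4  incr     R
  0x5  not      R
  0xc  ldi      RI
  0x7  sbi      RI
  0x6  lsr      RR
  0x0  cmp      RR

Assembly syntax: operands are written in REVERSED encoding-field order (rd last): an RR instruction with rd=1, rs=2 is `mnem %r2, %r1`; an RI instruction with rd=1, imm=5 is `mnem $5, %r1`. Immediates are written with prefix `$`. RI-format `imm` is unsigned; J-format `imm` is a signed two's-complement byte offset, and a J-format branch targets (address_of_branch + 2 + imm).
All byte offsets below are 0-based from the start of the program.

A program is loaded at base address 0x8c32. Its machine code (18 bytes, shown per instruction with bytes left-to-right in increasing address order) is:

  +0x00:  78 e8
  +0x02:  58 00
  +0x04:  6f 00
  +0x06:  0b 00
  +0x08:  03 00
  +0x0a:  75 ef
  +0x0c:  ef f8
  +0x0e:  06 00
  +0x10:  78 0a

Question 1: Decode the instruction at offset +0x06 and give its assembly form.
[06] 0b 00 → 0x0b00
  top 4b → 0x0 → cmp [RR]
  rd: (w>>10)&0x3=0x2 → %r2
  rs: (w>>8)&0x3=0x3 → %r3

cmp %r3, %r2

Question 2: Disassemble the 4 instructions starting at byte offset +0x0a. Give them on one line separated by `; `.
sbi $495, %r1; jnz $-8; cmp %r2, %r1; sbi $10, %r2

[0a] 75 ef → 0x75ef
  top 4b → 0x7 → sbi [RI]
  rd@[11:10]=0x1 ⇒ %r1
  imm@[9:0]=0x1ef ⇒ $495
[0c] ef f8 → 0xeff8
  top 4b → 0xe → jnz [J]
  imm@[11:0]=0xff8 (s12→-8) ⇒ $-8
[0e] 06 00 → 0x0600
  top 4b → 0x0 → cmp [RR]
  rd@[11:10]=0x1 ⇒ %r1
  rs@[9:8]=0x2 ⇒ %r2
[10] 78 0a → 0x780a
  top 4b → 0x7 → sbi [RI]
  rd@[11:10]=0x2 ⇒ %r2
  imm@[9:0]=0xa ⇒ $10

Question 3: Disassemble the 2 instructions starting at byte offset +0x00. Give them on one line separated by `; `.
sbi $232, %r2; not %r2

@+00  big-endian(78 e8) = 0x78e8
  op=0x78e8>>12=0x7 ⇒ sbi (RI)
  rd@[11:10]=0x2 ⇒ %r2
  imm@[9:0]=0xe8 ⇒ $232
@+02  big-endian(58 00) = 0x5800
  op=0x5800>>12=0x5 ⇒ not (R)
  rd@[11:10]=0x2 ⇒ %r2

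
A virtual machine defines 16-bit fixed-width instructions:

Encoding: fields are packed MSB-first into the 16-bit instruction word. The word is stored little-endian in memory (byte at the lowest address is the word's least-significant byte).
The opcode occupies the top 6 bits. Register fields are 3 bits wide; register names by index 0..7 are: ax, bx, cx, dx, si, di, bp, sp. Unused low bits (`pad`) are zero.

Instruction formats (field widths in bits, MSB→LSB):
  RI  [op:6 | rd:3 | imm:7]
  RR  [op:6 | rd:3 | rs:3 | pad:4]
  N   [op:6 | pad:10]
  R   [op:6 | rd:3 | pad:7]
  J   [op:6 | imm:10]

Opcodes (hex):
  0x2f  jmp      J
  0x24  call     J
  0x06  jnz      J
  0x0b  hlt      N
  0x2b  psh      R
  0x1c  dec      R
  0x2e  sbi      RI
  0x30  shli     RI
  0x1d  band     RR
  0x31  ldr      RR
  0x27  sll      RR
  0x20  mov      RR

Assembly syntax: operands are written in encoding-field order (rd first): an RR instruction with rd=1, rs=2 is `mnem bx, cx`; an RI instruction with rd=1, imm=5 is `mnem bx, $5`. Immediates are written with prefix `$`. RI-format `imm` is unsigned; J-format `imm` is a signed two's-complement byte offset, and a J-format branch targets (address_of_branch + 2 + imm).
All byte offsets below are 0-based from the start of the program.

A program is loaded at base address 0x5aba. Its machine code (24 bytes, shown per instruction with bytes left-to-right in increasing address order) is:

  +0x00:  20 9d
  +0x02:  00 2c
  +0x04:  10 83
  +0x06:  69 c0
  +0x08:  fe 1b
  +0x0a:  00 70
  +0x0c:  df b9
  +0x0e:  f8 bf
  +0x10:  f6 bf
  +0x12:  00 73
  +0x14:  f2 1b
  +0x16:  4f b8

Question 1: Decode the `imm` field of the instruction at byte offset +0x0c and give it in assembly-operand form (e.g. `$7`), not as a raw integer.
$95

[0c] df b9 → 0xb9df
  op=0xb9df>>10=0x2e ⇒ sbi (RI)
  rd@[9:7]=0x3 ⇒ dx
  imm@[6:0]=0x5f ⇒ $95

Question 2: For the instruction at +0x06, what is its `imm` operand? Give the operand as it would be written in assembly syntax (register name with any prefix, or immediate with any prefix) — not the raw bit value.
@+06  little-endian(69 c0) = 0xc069
  op=0xc069>>10=0x30 ⇒ shli (RI)
  [9:7] rd=0 = ax
  [6:0] imm=105 = $105

$105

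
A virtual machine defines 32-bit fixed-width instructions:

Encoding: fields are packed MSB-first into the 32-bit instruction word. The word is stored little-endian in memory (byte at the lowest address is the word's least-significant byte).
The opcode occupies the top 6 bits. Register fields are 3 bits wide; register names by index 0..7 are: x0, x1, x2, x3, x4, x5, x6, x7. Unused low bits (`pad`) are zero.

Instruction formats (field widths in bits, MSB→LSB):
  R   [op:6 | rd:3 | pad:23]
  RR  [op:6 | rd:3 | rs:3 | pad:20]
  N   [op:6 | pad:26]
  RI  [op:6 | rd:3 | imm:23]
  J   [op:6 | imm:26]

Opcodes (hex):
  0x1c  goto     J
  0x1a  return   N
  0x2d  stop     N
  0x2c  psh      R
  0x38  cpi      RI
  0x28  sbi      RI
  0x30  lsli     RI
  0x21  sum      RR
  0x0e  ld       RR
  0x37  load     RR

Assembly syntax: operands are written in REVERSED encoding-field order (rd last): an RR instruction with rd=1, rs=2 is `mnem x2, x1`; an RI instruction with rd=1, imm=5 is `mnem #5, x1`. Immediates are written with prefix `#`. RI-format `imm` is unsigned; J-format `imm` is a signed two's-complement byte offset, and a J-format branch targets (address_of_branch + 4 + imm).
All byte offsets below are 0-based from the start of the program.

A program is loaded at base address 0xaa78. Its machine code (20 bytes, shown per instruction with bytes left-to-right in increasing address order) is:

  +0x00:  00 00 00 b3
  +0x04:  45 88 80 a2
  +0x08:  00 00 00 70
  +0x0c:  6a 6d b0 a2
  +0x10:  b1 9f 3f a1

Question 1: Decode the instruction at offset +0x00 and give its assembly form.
psh x6

+0x00: 00 00 00 b3 ⇒ word 0xb3000000 (little)
  op=0xb3000000>>26=0x2c ⇒ psh (R)
  [25:23] rd=6 = x6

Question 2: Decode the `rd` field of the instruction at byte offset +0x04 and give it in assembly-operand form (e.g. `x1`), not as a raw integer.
[04] 45 88 80 a2 → 0xa2808845
  op=0xa2808845>>26=0x28 ⇒ sbi (RI)
  [25:23] rd=5 = x5
  [22:0] imm=34885 = #34885

x5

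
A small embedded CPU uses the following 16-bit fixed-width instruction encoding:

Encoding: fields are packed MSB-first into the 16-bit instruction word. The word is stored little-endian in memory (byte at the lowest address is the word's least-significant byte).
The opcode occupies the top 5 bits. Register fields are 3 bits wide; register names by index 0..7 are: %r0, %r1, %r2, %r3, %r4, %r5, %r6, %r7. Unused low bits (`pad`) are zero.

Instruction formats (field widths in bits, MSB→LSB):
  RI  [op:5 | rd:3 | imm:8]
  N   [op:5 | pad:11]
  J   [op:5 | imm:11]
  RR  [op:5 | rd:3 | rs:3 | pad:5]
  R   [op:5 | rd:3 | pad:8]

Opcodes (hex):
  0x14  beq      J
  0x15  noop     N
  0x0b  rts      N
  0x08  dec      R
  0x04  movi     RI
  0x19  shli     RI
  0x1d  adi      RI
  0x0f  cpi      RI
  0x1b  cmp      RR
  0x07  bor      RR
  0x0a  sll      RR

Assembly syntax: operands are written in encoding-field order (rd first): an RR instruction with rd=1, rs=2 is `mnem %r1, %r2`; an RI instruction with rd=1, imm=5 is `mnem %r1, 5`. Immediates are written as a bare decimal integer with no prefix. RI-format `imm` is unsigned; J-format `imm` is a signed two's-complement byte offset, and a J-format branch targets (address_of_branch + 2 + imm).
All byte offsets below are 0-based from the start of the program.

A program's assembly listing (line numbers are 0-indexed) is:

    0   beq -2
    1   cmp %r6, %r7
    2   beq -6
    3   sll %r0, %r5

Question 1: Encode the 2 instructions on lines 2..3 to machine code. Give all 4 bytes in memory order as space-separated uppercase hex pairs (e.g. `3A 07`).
FA A7 A0 50

L2: beq op=0x14:5|imm=-6:11 ⇒ 0xa7fa ⇒ little fa a7
L3: sll op=0xa:5|rd=0:3|rs=5:3|pad=0:5 ⇒ 0x50a0 ⇒ little a0 50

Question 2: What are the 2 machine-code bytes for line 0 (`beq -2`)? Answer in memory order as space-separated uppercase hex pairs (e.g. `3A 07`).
FE A7

L0: beq op=0x14:5|imm=-2:11 ⇒ 0xa7fe ⇒ little fe a7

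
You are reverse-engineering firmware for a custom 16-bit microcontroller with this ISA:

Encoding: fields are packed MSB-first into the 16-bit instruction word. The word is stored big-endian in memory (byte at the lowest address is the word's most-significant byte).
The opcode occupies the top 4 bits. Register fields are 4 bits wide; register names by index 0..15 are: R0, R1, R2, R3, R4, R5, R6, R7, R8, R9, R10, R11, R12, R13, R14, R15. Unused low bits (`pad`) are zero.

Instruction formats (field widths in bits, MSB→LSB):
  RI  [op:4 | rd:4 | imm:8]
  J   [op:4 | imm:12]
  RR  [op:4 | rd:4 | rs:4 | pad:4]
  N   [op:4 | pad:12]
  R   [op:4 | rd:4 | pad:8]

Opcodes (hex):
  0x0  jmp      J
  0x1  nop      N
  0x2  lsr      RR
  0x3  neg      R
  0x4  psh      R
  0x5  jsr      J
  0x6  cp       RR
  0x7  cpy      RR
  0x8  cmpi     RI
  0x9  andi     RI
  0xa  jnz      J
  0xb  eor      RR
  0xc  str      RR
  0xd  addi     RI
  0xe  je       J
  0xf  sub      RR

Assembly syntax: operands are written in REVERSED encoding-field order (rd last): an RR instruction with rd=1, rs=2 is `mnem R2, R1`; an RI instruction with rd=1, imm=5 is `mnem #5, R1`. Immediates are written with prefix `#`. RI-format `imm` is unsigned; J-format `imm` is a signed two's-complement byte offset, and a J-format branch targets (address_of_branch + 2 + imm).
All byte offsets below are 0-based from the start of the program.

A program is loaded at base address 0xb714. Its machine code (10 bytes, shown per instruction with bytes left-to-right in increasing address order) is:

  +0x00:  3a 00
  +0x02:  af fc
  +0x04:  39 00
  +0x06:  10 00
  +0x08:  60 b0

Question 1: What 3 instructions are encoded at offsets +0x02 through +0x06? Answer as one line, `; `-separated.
off 0x02: read af fc as big → 0xaffc
  opcode bits[15:12]=0xa: jnz/J
  imm: (w>>0)&0xfff=0xffc (s12→-4) → #-4
off 0x04: read 39 00 as big → 0x3900
  opcode bits[15:12]=0x3: neg/R
  rd: (w>>8)&0xf=0x9 → R9
off 0x06: read 10 00 as big → 0x1000
  opcode bits[15:12]=0x1: nop/N

jnz #-4; neg R9; nop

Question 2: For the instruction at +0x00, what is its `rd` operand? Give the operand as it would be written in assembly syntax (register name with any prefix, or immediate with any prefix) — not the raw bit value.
[00] 3a 00 → 0x3a00
  opcode bits[15:12]=0x3: neg/R
  rd@[11:8]=0xa ⇒ R10

R10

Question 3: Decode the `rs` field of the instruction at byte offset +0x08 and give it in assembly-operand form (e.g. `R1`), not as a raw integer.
[08] 60 b0 → 0x60b0
  top 4b → 0x6 → cp [RR]
  rd@[11:8]=0x0 ⇒ R0
  rs@[7:4]=0xb ⇒ R11

R11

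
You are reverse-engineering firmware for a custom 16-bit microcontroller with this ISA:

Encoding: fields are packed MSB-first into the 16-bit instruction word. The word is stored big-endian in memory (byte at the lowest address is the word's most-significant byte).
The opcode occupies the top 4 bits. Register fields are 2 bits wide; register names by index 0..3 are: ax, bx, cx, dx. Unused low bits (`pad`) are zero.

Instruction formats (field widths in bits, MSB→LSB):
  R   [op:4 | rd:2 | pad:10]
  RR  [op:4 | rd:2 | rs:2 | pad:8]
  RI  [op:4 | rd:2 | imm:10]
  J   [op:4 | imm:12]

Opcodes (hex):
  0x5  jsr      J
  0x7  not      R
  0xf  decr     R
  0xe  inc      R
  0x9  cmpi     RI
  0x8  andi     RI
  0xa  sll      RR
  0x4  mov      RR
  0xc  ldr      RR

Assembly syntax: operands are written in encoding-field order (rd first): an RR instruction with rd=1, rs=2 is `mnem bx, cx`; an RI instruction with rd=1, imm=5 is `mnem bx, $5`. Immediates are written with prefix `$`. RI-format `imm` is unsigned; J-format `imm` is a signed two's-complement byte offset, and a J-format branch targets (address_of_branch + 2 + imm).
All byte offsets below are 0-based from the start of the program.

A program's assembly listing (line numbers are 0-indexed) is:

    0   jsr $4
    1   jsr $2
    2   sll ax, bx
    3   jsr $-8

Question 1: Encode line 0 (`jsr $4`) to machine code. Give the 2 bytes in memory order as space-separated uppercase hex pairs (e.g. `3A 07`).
50 04

line 0 (jsr): pack op=0x5:4|imm=4:12 = 0x5004; big→ 50 04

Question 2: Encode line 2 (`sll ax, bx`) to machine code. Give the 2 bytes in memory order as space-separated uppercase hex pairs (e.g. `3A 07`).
line 2 (sll): pack op=0xa:4|rd=0:2|rs=1:2|pad=0:8 = 0xa100; big→ a1 00

A1 00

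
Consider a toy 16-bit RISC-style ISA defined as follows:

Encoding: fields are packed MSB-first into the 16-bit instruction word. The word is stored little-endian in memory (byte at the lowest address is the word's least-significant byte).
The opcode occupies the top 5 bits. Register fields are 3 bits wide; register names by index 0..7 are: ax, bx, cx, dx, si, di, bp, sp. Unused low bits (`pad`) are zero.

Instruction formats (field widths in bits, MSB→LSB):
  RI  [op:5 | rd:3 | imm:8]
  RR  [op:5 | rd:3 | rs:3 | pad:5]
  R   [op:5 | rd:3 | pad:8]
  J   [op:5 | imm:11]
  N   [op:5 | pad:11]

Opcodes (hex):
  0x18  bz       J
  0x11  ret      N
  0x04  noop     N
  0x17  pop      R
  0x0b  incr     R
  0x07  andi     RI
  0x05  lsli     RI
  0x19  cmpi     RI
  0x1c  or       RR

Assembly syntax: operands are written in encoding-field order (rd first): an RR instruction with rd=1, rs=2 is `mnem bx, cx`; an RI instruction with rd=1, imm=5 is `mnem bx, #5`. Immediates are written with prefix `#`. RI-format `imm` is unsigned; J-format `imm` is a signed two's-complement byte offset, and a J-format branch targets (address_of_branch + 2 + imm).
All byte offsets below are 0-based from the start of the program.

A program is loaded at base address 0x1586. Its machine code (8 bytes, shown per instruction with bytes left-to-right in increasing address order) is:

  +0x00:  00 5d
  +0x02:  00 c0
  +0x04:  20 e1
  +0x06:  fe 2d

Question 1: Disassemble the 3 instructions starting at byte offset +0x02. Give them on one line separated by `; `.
[02] 00 c0 → 0xc000
  top 5b → 0x18 → bz [J]
  imm: (w>>0)&0x7ff=0x0 → #0
[04] 20 e1 → 0xe120
  top 5b → 0x1c → or [RR]
  rd: (w>>8)&0x7=0x1 → bx
  rs: (w>>5)&0x7=0x1 → bx
[06] fe 2d → 0x2dfe
  top 5b → 0x5 → lsli [RI]
  rd: (w>>8)&0x7=0x5 → di
  imm: (w>>0)&0xff=0xfe → #254

bz #0; or bx, bx; lsli di, #254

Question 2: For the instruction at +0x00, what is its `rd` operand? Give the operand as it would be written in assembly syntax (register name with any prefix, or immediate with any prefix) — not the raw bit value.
+0x00: 00 5d ⇒ word 0x5d00 (little)
  opcode bits[15:11]=0xb: incr/R
  rd: (w>>8)&0x7=0x5 → di

di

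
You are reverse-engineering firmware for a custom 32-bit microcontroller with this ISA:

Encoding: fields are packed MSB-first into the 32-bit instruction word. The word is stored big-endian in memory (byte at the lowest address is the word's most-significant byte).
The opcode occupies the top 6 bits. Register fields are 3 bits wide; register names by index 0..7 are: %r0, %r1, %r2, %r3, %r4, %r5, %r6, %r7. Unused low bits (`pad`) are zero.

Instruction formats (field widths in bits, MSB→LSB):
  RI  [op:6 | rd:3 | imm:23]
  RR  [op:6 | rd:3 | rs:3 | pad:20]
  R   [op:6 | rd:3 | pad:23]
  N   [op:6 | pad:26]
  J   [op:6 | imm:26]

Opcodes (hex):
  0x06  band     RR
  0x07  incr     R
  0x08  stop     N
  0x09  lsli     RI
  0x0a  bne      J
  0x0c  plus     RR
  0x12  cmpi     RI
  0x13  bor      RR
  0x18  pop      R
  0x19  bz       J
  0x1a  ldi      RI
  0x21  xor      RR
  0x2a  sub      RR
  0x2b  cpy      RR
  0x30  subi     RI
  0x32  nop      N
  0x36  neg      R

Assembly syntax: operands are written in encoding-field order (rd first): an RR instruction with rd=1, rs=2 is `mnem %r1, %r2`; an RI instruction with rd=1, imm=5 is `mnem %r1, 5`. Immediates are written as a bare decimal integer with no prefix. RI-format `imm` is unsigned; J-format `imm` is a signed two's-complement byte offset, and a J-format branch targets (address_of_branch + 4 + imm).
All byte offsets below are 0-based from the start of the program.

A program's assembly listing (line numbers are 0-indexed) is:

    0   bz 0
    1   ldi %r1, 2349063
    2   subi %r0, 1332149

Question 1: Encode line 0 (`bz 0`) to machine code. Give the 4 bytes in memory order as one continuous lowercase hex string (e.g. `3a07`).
64000000

0. bz fields op=0x19:6|imm=0:26 → word 64000000h → 64 00 00 00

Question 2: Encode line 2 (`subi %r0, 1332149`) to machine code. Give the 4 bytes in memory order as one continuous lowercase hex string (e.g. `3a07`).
L2: subi op=0x30:6|rd=0:3|imm=1332149:23 ⇒ 0xc01453b5 ⇒ big c0 14 53 b5

c01453b5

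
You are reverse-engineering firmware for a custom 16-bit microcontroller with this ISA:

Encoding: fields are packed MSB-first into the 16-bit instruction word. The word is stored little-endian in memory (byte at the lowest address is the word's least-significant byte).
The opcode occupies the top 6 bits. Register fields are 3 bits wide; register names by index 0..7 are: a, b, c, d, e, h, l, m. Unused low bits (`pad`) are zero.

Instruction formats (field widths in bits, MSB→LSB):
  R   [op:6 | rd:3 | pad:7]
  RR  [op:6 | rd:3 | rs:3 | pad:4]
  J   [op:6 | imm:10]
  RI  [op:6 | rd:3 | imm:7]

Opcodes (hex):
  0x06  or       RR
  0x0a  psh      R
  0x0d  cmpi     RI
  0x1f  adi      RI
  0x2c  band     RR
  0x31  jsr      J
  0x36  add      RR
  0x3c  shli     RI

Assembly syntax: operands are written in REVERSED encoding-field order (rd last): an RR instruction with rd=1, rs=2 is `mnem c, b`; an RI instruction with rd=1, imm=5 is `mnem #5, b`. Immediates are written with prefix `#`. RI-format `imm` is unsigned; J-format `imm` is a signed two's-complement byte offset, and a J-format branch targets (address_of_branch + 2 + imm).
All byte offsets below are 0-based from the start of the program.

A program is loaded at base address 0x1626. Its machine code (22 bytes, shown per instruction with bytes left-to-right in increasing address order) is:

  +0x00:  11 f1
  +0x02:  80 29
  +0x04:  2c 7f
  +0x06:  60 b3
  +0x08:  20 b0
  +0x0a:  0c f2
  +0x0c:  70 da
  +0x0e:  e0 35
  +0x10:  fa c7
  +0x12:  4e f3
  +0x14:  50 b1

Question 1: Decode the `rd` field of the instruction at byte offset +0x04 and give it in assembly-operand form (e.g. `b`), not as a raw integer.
l

off 0x04: read 2c 7f as little → 0x7f2c
  op=0x7f2c>>10=0x1f ⇒ adi (RI)
  rd@[9:7]=0x6 ⇒ l
  imm@[6:0]=0x2c ⇒ #44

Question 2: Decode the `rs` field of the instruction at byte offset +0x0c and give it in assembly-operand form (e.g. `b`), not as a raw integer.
m

[0c] 70 da → 0xda70
  op=0xda70>>10=0x36 ⇒ add (RR)
  rd@[9:7]=0x4 ⇒ e
  rs@[6:4]=0x7 ⇒ m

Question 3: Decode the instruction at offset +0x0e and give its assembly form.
cmpi #96, d

off 0x0e: read e0 35 as little → 0x35e0
  op=0x35e0>>10=0xd ⇒ cmpi (RI)
  rd@[9:7]=0x3 ⇒ d
  imm@[6:0]=0x60 ⇒ #96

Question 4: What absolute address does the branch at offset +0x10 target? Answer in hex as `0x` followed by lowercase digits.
[10] fa c7 → 0xc7fa
  op=0xc7fa>>10=0x31 ⇒ jsr (J)
  [9:0] imm=1018 (s10→-6) = #-6
  target = base 0x1626 + off 0x10 + 2 + imm -6 = 0x1632

0x1632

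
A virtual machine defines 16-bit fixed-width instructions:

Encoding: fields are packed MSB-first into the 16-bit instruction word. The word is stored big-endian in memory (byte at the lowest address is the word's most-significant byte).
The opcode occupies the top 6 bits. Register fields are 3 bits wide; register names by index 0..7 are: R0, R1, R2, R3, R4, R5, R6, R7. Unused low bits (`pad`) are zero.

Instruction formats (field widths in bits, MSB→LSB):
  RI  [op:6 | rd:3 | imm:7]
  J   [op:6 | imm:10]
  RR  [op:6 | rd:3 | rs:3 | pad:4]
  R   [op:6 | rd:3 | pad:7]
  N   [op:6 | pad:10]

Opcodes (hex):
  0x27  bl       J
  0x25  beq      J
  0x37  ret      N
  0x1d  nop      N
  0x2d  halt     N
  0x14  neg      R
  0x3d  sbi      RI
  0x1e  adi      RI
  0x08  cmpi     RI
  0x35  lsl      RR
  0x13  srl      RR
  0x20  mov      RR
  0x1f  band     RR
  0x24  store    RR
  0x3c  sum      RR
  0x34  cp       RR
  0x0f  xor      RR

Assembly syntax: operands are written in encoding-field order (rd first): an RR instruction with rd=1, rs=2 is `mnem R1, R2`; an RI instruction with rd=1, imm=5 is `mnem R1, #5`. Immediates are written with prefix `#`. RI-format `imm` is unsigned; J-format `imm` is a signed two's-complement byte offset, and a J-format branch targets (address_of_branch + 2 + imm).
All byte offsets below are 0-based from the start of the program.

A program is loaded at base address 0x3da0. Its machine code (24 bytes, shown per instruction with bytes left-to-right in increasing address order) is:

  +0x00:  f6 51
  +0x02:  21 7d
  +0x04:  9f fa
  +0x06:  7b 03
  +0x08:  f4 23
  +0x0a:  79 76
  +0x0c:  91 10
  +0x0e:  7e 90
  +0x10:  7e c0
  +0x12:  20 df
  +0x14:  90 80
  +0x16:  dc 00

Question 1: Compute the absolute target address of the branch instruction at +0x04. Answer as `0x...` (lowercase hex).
off 0x04: read 9f fa as big → 0x9ffa
  top 6b → 0x27 → bl [J]
  imm@[9:0]=0x3fa (s10→-6) ⇒ #-6
  target = base 0x3da0 + off 0x04 + 2 + imm -6 = 0x3da0

0x3da0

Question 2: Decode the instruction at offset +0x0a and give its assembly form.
adi R2, #118

off 0x0a: read 79 76 as big → 0x7976
  opcode bits[15:10]=0x1e: adi/RI
  rd@[9:7]=0x2 ⇒ R2
  imm@[6:0]=0x76 ⇒ #118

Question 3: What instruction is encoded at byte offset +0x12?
@+12  big-endian(20 df) = 0x20df
  top 6b → 0x8 → cmpi [RI]
  rd@[9:7]=0x1 ⇒ R1
  imm@[6:0]=0x5f ⇒ #95

cmpi R1, #95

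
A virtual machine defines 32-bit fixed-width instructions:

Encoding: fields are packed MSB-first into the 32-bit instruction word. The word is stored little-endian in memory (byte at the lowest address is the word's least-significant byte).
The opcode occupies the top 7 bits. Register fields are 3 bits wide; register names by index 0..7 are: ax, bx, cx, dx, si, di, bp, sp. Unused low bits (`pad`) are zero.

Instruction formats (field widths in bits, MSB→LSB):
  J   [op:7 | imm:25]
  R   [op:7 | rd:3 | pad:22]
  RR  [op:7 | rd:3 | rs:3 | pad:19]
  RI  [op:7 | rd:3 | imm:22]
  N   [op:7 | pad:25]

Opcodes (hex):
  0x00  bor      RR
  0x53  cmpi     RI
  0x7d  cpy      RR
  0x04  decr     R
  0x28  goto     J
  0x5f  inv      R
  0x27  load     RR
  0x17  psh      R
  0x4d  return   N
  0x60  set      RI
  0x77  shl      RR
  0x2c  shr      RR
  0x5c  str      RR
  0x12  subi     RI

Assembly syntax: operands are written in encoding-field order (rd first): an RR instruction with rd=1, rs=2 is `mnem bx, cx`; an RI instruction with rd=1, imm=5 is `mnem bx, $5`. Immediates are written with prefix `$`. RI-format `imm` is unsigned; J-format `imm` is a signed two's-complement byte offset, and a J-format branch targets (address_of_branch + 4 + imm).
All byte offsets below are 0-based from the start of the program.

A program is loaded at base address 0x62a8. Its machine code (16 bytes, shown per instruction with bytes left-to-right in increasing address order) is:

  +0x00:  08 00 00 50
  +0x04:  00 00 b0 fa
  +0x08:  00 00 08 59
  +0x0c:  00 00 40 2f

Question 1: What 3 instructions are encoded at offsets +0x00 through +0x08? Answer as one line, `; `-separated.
goto $8; cpy cx, bp; shr si, bx

+0x00: 08 00 00 50 ⇒ word 0x50000008 (little)
  top 7b → 0x28 → goto [J]
  imm@[24:0]=0x8 ⇒ $8
+0x04: 00 00 b0 fa ⇒ word 0xfab00000 (little)
  top 7b → 0x7d → cpy [RR]
  rd@[24:22]=0x2 ⇒ cx
  rs@[21:19]=0x6 ⇒ bp
+0x08: 00 00 08 59 ⇒ word 0x59080000 (little)
  top 7b → 0x2c → shr [RR]
  rd@[24:22]=0x4 ⇒ si
  rs@[21:19]=0x1 ⇒ bx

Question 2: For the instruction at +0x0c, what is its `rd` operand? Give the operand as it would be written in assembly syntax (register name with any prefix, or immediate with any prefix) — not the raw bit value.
di

[0c] 00 00 40 2f → 0x2f400000
  opcode bits[31:25]=0x17: psh/R
  rd@[24:22]=0x5 ⇒ di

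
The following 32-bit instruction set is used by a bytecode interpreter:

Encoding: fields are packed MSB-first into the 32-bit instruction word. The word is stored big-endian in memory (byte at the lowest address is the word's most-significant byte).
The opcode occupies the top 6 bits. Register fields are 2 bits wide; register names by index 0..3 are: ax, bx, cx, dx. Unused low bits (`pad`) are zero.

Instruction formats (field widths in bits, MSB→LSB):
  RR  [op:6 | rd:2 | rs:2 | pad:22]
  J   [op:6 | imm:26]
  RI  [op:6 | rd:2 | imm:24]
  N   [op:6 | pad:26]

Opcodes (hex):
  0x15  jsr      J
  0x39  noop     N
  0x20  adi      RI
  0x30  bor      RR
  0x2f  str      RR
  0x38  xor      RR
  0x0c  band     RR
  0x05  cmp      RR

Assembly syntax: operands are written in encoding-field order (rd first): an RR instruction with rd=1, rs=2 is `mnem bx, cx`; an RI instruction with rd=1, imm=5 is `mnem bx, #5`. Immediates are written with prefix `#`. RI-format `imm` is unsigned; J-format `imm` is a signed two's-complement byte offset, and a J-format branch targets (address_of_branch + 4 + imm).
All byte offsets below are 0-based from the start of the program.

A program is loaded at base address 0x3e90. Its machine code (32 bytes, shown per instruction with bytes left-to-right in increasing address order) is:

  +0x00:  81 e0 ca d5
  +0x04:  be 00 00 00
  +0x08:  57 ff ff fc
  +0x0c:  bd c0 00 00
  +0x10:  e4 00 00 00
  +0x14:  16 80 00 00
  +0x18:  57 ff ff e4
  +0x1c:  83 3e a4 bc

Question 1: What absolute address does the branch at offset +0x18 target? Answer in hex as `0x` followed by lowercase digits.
+0x18: 57 ff ff e4 ⇒ word 0x57ffffe4 (big)
  top 6b → 0x15 → jsr [J]
  imm: (w>>0)&0x3ffffff=0x3ffffe4 (s26→-28) → #-28
  target = base 0x3e90 + off 0x18 + 4 + imm -28 = 0x3e90

0x3e90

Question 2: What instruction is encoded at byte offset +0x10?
[10] e4 00 00 00 → 0xe4000000
  opcode bits[31:26]=0x39: noop/N

noop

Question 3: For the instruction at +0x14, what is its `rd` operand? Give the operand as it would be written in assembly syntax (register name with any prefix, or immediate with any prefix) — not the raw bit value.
[14] 16 80 00 00 → 0x16800000
  op=0x16800000>>26=0x5 ⇒ cmp (RR)
  rd@[25:24]=0x2 ⇒ cx
  rs@[23:22]=0x2 ⇒ cx

cx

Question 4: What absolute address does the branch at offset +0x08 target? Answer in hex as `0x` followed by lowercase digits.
+0x08: 57 ff ff fc ⇒ word 0x57fffffc (big)
  top 6b → 0x15 → jsr [J]
  [25:0] imm=67108860 (s26→-4) = #-4
  target = base 0x3e90 + off 0x08 + 4 + imm -4 = 0x3e98

0x3e98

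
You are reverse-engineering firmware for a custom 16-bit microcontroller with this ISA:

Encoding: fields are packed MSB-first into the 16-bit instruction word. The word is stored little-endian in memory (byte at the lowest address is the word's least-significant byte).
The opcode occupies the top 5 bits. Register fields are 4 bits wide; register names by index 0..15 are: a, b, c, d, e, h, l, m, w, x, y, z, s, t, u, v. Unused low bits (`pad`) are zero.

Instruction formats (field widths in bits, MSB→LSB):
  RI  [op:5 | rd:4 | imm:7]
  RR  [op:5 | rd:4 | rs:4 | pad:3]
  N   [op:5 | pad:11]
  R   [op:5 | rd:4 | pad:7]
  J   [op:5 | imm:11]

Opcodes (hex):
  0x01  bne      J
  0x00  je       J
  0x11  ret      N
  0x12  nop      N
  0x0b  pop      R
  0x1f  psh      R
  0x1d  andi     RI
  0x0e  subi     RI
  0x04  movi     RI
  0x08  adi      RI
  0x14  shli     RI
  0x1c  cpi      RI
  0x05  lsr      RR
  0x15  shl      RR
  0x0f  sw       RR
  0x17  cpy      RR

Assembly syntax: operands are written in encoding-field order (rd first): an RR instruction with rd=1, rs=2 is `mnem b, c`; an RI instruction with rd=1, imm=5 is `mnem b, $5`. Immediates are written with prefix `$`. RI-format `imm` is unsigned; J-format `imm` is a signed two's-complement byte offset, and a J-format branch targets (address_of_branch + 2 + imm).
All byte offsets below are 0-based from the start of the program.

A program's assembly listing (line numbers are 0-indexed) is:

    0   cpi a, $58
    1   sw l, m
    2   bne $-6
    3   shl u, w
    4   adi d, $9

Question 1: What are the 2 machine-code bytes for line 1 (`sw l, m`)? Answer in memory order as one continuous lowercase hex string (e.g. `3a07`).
L1: sw op=0xf:5|rd=6:4|rs=7:4|pad=0:3 ⇒ 0x7b38 ⇒ little 38 7b

387b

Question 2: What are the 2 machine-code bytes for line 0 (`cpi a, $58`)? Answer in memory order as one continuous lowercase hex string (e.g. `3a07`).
0. cpi fields op=0x1c:5|rd=0:4|imm=58:7 → word e03ah → 3a e0

3ae0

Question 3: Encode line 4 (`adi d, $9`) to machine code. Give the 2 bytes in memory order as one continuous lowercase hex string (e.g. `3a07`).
L4: adi op=0x8:5|rd=3:4|imm=9:7 ⇒ 0x4189 ⇒ little 89 41

8941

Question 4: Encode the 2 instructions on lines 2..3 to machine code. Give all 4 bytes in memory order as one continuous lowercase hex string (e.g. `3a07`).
fa0f40af

line 2 (bne): pack op=0x1:5|imm=-6:11 = 0x0ffa; little→ fa 0f
line 3 (shl): pack op=0x15:5|rd=14:4|rs=8:4|pad=0:3 = 0xaf40; little→ 40 af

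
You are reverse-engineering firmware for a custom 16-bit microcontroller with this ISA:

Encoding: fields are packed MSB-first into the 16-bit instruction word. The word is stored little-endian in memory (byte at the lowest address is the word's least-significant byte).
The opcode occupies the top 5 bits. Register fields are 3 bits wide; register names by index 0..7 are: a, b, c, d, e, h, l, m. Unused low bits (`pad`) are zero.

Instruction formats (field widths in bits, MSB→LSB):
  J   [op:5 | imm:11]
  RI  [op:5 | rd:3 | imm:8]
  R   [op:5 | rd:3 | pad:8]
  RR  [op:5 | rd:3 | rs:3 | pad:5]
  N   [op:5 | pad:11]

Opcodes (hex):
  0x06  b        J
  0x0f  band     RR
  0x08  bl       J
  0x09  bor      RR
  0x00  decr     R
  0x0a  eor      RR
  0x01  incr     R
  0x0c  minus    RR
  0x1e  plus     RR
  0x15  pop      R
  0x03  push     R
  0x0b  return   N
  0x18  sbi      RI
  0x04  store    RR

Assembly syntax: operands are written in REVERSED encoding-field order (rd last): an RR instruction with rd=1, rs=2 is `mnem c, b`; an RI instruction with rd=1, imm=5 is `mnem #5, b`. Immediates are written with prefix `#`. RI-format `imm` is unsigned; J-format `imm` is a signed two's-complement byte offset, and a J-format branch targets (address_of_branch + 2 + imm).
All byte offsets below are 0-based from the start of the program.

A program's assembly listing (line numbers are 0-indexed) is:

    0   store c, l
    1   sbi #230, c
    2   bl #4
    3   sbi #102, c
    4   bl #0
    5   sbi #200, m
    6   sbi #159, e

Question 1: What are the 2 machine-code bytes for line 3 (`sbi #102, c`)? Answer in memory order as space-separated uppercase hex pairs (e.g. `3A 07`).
66 C2

L3: sbi op=0x18:5|rd=2:3|imm=102:8 ⇒ 0xc266 ⇒ little 66 c2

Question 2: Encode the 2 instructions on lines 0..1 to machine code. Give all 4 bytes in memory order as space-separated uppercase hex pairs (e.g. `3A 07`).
40 26 E6 C2

0. store fields op=0x4:5|rd=6:3|rs=2:3|pad=0:5 → word 2640h → 40 26
1. sbi fields op=0x18:5|rd=2:3|imm=230:8 → word c2e6h → e6 c2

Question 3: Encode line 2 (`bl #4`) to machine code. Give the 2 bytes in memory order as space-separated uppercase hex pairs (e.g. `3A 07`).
04 40

line 2 (bl): pack op=0x8:5|imm=4:11 = 0x4004; little→ 04 40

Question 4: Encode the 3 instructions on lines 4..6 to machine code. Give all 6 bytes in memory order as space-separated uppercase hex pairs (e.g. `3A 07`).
00 40 C8 C7 9F C4

4. bl fields op=0x8:5|imm=0:11 → word 4000h → 00 40
5. sbi fields op=0x18:5|rd=7:3|imm=200:8 → word c7c8h → c8 c7
6. sbi fields op=0x18:5|rd=4:3|imm=159:8 → word c49fh → 9f c4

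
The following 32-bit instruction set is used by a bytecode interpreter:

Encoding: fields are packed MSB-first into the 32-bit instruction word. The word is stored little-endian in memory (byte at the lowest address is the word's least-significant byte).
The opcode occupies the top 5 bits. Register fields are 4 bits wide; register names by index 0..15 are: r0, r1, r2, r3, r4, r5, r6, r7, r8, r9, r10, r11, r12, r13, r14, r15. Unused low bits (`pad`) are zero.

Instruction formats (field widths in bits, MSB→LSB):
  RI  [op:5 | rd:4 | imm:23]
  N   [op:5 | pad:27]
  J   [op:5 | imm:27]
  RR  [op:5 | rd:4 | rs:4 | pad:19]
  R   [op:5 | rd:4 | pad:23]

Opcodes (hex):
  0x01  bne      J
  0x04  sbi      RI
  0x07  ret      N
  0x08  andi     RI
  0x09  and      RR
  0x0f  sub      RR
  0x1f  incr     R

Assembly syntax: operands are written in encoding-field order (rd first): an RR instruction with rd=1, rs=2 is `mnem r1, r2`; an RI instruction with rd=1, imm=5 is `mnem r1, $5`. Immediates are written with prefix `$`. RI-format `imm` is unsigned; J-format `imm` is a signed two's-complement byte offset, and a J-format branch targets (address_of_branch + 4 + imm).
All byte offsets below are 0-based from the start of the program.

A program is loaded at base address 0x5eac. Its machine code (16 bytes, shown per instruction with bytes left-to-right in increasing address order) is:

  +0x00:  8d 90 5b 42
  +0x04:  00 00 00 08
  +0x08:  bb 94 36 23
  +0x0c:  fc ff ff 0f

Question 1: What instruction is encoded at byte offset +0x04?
off 0x04: read 00 00 00 08 as little → 0x08000000
  top 5b → 0x1 → bne [J]
  imm: (w>>0)&0x7ffffff=0x0 → $0

bne $0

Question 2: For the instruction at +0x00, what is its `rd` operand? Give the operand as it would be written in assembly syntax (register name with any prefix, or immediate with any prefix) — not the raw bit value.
r4

@+00  little-endian(8d 90 5b 42) = 0x425b908d
  op=0x425b908d>>27=0x8 ⇒ andi (RI)
  rd: (w>>23)&0xf=0x4 → r4
  imm: (w>>0)&0x7fffff=0x5b908d → $6000781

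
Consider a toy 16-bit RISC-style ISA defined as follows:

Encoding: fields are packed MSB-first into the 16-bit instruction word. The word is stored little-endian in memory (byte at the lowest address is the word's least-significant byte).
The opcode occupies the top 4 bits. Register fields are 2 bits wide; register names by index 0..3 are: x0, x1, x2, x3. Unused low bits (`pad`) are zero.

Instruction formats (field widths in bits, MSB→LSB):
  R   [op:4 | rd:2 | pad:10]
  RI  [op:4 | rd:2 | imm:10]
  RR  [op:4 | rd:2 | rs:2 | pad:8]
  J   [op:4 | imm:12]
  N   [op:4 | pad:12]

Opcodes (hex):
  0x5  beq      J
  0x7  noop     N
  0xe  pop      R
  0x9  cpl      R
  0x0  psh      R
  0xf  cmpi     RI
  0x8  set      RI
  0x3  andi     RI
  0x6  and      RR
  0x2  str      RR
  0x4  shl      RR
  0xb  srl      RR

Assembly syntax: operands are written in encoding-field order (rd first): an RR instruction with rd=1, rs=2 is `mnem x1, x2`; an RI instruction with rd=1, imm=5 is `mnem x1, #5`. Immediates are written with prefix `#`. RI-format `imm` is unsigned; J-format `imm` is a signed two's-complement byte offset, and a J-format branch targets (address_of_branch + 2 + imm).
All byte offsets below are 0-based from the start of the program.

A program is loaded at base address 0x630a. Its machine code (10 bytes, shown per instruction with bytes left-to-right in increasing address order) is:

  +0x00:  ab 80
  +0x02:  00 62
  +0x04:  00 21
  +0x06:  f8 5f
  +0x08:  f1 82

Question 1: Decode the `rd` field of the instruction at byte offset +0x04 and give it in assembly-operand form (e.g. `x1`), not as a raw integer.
off 0x04: read 00 21 as little → 0x2100
  op=0x2100>>12=0x2 ⇒ str (RR)
  rd@[11:10]=0x0 ⇒ x0
  rs@[9:8]=0x1 ⇒ x1

x0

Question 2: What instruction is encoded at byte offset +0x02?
and x0, x2

@+02  little-endian(00 62) = 0x6200
  opcode bits[15:12]=0x6: and/RR
  [11:10] rd=0 = x0
  [9:8] rs=2 = x2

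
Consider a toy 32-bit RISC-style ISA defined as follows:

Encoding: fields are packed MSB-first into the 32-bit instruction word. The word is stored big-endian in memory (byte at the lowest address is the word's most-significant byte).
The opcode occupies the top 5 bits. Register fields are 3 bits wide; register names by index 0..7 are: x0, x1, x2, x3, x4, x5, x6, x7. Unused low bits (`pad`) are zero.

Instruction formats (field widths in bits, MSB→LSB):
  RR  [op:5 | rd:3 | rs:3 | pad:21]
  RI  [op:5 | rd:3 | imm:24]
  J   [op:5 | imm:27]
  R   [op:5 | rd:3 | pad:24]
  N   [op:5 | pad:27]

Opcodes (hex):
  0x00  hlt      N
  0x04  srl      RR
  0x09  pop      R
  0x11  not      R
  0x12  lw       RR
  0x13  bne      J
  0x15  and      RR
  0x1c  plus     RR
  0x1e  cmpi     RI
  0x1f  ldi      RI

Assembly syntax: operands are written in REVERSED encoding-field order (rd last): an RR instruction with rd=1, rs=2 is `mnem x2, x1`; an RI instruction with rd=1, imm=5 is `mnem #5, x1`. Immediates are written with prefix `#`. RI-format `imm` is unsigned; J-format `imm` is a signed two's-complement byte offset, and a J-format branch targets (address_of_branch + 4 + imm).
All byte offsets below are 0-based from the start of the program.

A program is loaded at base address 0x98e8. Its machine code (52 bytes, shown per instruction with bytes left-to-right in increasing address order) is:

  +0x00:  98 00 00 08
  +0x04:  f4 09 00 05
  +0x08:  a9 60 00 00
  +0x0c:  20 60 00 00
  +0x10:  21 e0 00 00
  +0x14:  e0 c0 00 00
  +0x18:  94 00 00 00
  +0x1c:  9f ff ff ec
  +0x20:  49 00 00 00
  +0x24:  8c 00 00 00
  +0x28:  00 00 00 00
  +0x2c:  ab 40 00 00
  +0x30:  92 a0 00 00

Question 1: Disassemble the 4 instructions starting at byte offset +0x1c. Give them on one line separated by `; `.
bne #-20; pop x1; not x4; hlt

off 0x1c: read 9f ff ff ec as big → 0x9fffffec
  opcode bits[31:27]=0x13: bne/J
  [26:0] imm=134217708 (s27→-20) = #-20
off 0x20: read 49 00 00 00 as big → 0x49000000
  opcode bits[31:27]=0x9: pop/R
  [26:24] rd=1 = x1
off 0x24: read 8c 00 00 00 as big → 0x8c000000
  opcode bits[31:27]=0x11: not/R
  [26:24] rd=4 = x4
off 0x28: read 00 00 00 00 as big → 0x00000000
  opcode bits[31:27]=0x0: hlt/N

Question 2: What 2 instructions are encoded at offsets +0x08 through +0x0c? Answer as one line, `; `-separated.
and x3, x1; srl x3, x0

@+08  big-endian(a9 60 00 00) = 0xa9600000
  opcode bits[31:27]=0x15: and/RR
  rd: (w>>24)&0x7=0x1 → x1
  rs: (w>>21)&0x7=0x3 → x3
@+0c  big-endian(20 60 00 00) = 0x20600000
  opcode bits[31:27]=0x4: srl/RR
  rd: (w>>24)&0x7=0x0 → x0
  rs: (w>>21)&0x7=0x3 → x3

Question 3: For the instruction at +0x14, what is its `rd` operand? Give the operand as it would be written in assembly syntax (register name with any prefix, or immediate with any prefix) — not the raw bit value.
[14] e0 c0 00 00 → 0xe0c00000
  opcode bits[31:27]=0x1c: plus/RR
  rd: (w>>24)&0x7=0x0 → x0
  rs: (w>>21)&0x7=0x6 → x6

x0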